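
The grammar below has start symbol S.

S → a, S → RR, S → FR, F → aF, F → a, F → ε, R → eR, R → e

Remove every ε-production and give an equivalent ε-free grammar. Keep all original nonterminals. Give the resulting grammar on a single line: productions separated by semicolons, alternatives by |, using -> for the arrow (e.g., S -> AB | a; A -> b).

S -> R | a | FR | RR; F -> a | aF; R -> e | eR

Nullable set: {F}.
S -> FR: F nullable, giving FR | R.
Drop F -> ε.
F -> aF: F nullable, giving a | aF.
Unchanged (no nullable symbols): S -> RR; S -> a; F -> a; R -> e; R -> eR.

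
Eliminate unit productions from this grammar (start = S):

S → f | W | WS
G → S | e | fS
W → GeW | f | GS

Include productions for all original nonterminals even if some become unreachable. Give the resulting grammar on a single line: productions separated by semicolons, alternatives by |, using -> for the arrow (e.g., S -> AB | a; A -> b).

Unit productions: G->S, S->W.
Unit pairs (A ⇒* B via units): (G,S), (G,W), (S,W).
S: inherits non-unit rules of {S, W} → GS | GeW | WS | f.
G: inherits non-unit rules of {G, S, W} → GS | GeW | WS | e | f | fS.
W: inherits non-unit rules of {W} → GS | GeW | f.

S -> f | GS | WS | GeW; G -> e | f | GS | WS | fS | GeW; W -> f | GS | GeW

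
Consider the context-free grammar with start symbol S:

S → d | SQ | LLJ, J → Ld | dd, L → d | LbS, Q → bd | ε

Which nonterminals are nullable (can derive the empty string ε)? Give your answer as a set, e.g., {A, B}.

Directly nullable (have an ε-rule): {Q}.
Not nullable: J, L, S — each has a terminal in every rule's right-hand side or depends on a non-nullable symbol.

{Q}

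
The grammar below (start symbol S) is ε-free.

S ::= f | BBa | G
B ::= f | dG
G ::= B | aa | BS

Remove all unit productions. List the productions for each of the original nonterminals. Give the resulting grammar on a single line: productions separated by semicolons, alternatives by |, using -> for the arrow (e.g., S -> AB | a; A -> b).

S -> f | BS | aa | dG | BBa; B -> f | dG; G -> f | BS | aa | dG

Unit productions: G->B, S->G.
Unit pairs (A ⇒* B via units): (G,B), (S,B), (S,G).
S: inherits non-unit rules of {B, G, S} → BBa | BS | aa | dG | f.
B: inherits non-unit rules of {B} → dG | f.
G: inherits non-unit rules of {B, G} → BS | aa | dG | f.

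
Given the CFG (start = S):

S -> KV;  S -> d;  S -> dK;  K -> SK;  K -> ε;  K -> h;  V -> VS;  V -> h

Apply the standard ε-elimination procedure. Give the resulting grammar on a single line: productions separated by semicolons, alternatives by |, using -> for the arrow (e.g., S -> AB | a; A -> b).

S -> V | d | KV | dK; K -> S | h | SK; V -> h | VS

Nullable set: {K}.
S -> KV: K nullable, giving KV | V.
S -> dK: K nullable, giving d | dK.
Drop K -> ε.
K -> SK: K nullable, giving S | SK.
Unchanged (no nullable symbols): S -> d; K -> h; V -> VS; V -> h.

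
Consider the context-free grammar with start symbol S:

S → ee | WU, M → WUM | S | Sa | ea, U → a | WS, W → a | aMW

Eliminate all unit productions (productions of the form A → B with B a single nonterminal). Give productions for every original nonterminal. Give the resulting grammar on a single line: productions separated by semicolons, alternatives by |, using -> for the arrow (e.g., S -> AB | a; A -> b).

S -> WU | ee; M -> Sa | WU | ea | ee | WUM; U -> a | WS; W -> a | aMW

Unit productions: M->S.
Unit pairs (A ⇒* B via units): (M,S).
S: inherits non-unit rules of {S} → WU | ee.
M: inherits non-unit rules of {M, S} → Sa | WU | WUM | ea | ee.
U: inherits non-unit rules of {U} → WS | a.
W: inherits non-unit rules of {W} → a | aMW.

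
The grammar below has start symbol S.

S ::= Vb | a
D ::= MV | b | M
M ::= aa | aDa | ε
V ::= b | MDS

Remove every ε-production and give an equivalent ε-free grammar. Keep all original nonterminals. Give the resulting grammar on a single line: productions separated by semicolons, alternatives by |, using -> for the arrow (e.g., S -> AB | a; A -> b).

S -> a | Vb; D -> M | V | b | MV; M -> aa | aDa; V -> S | b | DS | MS | MDS

Nullable set: {D, M}.
D -> M: M nullable, giving M.
D -> MV: M nullable, giving MV | V.
Drop M -> ε.
M -> aDa: D nullable, giving aDa | aa.
V -> MDS: M, D nullable, giving DS | MDS | MS | S.
Unchanged (no nullable symbols): S -> Vb; S -> a; D -> b; M -> aa; V -> b.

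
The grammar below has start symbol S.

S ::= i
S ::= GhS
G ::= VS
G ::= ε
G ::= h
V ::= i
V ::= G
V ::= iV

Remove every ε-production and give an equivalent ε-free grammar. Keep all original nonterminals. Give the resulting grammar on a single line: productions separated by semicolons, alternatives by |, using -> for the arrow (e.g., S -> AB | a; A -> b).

Nullable set: {G, V}.
S -> GhS: G nullable, giving GhS | hS.
Drop G -> ε.
G -> VS: V nullable, giving S | VS.
V -> G: G nullable, giving G.
V -> iV: V nullable, giving i | iV.
Unchanged (no nullable symbols): S -> i; G -> h; V -> i.

S -> i | hS | GhS; G -> S | h | VS; V -> G | i | iV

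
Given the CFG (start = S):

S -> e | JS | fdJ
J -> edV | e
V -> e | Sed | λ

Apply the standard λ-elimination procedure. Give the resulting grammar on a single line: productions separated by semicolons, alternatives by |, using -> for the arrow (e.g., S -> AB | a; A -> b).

Nullable set: {V}.
J -> edV: V nullable, giving ed | edV.
Drop V -> λ.
Unchanged (no nullable symbols): S -> JS; S -> e; S -> fdJ; J -> e; V -> Sed; V -> e.

S -> e | JS | fdJ; J -> e | ed | edV; V -> e | Sed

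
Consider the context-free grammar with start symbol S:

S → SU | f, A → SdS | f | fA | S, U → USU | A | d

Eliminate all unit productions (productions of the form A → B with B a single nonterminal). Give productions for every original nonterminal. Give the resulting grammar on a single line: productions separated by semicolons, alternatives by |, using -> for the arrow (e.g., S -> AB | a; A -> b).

Unit productions: A->S, U->A.
Unit pairs (A ⇒* B via units): (A,S), (U,A), (U,S).
S: inherits non-unit rules of {S} → SU | f.
A: inherits non-unit rules of {A, S} → SU | SdS | f | fA.
U: inherits non-unit rules of {A, S, U} → SU | SdS | USU | d | f | fA.

S -> f | SU; A -> f | SU | fA | SdS; U -> d | f | SU | fA | SdS | USU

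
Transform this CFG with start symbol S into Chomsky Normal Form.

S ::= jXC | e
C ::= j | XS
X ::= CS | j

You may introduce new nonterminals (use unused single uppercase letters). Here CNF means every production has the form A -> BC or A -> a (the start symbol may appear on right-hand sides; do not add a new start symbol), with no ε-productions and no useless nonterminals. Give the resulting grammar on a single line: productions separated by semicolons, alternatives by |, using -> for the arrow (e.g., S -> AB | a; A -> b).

No ε-productions.
No unit productions to eliminate.
TERM: introduce A -> j and substitute in every rule of length ≥2.
BIN: S -> AXC becomes S -> AB, B -> XC.

S -> e | AB; A -> j; B -> XC; C -> j | XS; X -> j | CS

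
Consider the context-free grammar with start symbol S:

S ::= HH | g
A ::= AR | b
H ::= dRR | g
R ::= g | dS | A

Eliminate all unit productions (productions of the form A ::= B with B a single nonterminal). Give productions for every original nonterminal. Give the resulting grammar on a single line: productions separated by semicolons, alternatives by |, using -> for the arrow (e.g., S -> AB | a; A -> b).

Unit productions: R->A.
Unit pairs (A ⇒* B via units): (R,A).
S: inherits non-unit rules of {S} → HH | g.
A: inherits non-unit rules of {A} → AR | b.
H: inherits non-unit rules of {H} → dRR | g.
R: inherits non-unit rules of {A, R} → AR | b | dS | g.

S -> g | HH; A -> b | AR; H -> g | dRR; R -> b | g | AR | dS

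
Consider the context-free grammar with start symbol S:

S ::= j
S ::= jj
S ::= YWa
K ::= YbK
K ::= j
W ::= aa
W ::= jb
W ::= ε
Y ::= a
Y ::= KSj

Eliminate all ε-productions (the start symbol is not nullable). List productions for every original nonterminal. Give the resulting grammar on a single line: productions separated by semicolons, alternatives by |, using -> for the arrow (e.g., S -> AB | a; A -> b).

S -> j | Ya | jj | YWa; K -> j | YbK; W -> aa | jb; Y -> a | KSj

Nullable set: {W}.
S -> YWa: W nullable, giving YWa | Ya.
Drop W -> ε.
Unchanged (no nullable symbols): S -> j; S -> jj; K -> YbK; K -> j; W -> aa; W -> jb; Y -> KSj; Y -> a.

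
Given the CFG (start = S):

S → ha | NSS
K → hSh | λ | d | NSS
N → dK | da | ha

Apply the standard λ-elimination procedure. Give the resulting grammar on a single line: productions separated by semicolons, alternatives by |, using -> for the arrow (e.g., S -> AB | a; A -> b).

Nullable set: {K}.
Drop K -> λ.
N -> dK: K nullable, giving d | dK.
Unchanged (no nullable symbols): S -> NSS; S -> ha; K -> NSS; K -> d; K -> hSh; N -> da; N -> ha.

S -> ha | NSS; K -> d | NSS | hSh; N -> d | dK | da | ha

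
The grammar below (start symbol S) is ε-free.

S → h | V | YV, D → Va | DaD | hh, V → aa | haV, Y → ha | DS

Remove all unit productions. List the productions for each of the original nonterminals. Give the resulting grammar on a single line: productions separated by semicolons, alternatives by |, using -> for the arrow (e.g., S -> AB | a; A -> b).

S -> h | YV | aa | haV; D -> Va | hh | DaD; V -> aa | haV; Y -> DS | ha

Unit productions: S->V.
Unit pairs (A ⇒* B via units): (S,V).
S: inherits non-unit rules of {S, V} → YV | aa | h | haV.
D: inherits non-unit rules of {D} → DaD | Va | hh.
V: inherits non-unit rules of {V} → aa | haV.
Y: inherits non-unit rules of {Y} → DS | ha.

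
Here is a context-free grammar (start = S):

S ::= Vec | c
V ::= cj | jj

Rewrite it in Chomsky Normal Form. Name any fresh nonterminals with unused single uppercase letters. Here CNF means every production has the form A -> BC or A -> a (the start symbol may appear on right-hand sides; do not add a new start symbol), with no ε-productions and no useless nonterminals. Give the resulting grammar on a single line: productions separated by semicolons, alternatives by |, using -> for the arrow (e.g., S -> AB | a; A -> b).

No ε-productions.
No unit productions to eliminate.
TERM: introduce B -> c, A -> e, C -> j and substitute in every rule of length ≥2.
BIN: S -> VAB becomes S -> VD, D -> AB.

S -> c | VD; A -> e; B -> c; C -> j; D -> AB; V -> BC | CC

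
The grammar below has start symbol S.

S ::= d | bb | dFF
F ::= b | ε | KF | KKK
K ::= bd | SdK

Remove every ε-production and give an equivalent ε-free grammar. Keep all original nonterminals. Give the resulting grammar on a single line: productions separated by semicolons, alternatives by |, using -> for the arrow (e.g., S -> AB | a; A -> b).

S -> d | bb | dF | dFF; F -> K | b | KF | KKK; K -> bd | SdK

Nullable set: {F}.
S -> dFF: F, F nullable, giving d | dF | dFF.
Drop F -> ε.
F -> KF: F nullable, giving K | KF.
Unchanged (no nullable symbols): S -> bb; S -> d; F -> KKK; F -> b; K -> SdK; K -> bd.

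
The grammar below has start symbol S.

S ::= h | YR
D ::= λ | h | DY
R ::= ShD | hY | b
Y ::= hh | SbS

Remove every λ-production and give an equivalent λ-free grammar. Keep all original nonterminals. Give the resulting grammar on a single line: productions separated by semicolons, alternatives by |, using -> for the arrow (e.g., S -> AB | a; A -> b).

S -> h | YR; D -> Y | h | DY; R -> b | Sh | hY | ShD; Y -> hh | SbS

Nullable set: {D}.
Drop D -> λ.
D -> DY: D nullable, giving DY | Y.
R -> ShD: D nullable, giving Sh | ShD.
Unchanged (no nullable symbols): S -> YR; S -> h; D -> h; R -> b; R -> hY; Y -> SbS; Y -> hh.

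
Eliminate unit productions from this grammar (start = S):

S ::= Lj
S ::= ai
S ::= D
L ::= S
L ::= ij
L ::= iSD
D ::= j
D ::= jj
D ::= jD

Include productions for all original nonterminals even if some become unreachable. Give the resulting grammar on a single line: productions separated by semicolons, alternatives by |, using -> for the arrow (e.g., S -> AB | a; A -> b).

Unit productions: L->S, S->D.
Unit pairs (A ⇒* B via units): (L,D), (L,S), (S,D).
S: inherits non-unit rules of {D, S} → Lj | ai | j | jD | jj.
D: inherits non-unit rules of {D} → j | jD | jj.
L: inherits non-unit rules of {D, L, S} → Lj | ai | iSD | ij | j | jD | jj.

S -> j | Lj | ai | jD | jj; D -> j | jD | jj; L -> j | Lj | ai | ij | jD | jj | iSD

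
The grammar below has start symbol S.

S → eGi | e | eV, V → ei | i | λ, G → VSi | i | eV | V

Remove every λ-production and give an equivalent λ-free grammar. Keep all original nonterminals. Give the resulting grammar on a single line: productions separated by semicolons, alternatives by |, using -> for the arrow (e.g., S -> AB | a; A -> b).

Nullable set: {G, V}.
S -> eGi: G nullable, giving eGi | ei.
S -> eV: V nullable, giving e | eV.
G -> V: V nullable, giving V.
G -> VSi: V nullable, giving Si | VSi.
G -> eV: V nullable, giving e | eV.
Drop V -> λ.
Unchanged (no nullable symbols): S -> e; G -> i; V -> ei; V -> i.

S -> e | eV | ei | eGi; G -> V | e | i | Si | eV | VSi; V -> i | ei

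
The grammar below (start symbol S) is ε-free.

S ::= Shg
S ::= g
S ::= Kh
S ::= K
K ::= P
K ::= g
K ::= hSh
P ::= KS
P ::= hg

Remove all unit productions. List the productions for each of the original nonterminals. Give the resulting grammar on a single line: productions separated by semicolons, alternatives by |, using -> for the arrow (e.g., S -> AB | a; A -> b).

Unit productions: K->P, S->K.
Unit pairs (A ⇒* B via units): (K,P), (S,K), (S,P).
S: inherits non-unit rules of {K, P, S} → KS | Kh | Shg | g | hSh | hg.
K: inherits non-unit rules of {K, P} → KS | g | hSh | hg.
P: inherits non-unit rules of {P} → KS | hg.

S -> g | KS | Kh | hg | Shg | hSh; K -> g | KS | hg | hSh; P -> KS | hg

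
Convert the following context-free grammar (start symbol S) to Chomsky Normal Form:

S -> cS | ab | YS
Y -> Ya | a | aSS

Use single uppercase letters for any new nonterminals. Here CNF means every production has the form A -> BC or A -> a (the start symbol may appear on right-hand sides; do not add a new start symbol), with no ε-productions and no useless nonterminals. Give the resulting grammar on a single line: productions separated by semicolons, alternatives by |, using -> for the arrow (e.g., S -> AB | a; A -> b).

No ε-productions.
No unit productions to eliminate.
TERM: introduce A -> a, B -> b, C -> c and substitute in every rule of length ≥2.
BIN: Y -> ASS becomes Y -> AD, D -> SS.

S -> AB | CS | YS; A -> a; B -> b; C -> c; D -> SS; Y -> a | AD | YA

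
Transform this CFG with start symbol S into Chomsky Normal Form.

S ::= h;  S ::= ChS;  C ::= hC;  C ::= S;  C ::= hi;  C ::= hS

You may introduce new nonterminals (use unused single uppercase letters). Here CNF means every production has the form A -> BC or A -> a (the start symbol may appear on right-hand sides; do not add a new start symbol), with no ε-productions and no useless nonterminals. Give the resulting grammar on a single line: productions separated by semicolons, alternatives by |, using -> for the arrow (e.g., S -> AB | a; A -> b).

No ε-productions.
After unit-elimination: S -> h | ChS; C -> h | hC | hS | hi | ChS.
TERM: introduce A -> h, B -> i and substitute in every rule of length ≥2.
BIN: C -> CAS becomes C -> CD, D -> AS; S -> CAS becomes S -> CE, E -> AS.

S -> h | CE; A -> h; B -> i; C -> h | AB | AC | AS | CD; D -> AS; E -> AS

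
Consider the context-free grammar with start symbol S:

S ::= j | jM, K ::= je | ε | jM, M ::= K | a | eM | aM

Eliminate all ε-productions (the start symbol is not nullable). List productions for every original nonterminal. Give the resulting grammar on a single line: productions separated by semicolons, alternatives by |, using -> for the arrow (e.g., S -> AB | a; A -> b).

Nullable set: {K, M}.
S -> jM: M nullable, giving j | jM.
Drop K -> ε.
K -> jM: M nullable, giving j | jM.
M -> K: K nullable, giving K.
M -> aM: M nullable, giving a | aM.
M -> eM: M nullable, giving e | eM.
Unchanged (no nullable symbols): S -> j; K -> je; M -> a.

S -> j | jM; K -> j | jM | je; M -> K | a | e | aM | eM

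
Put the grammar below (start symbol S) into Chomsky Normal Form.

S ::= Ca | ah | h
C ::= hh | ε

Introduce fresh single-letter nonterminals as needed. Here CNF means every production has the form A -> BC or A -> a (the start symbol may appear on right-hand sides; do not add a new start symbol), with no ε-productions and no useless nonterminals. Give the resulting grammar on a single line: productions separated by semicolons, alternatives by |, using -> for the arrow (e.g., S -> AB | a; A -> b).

S -> a | h | BA | CB; A -> h; B -> a; C -> AA

Nullable: {C}; after ε-elimination: S -> a | h | Ca | ah; C -> hh.
No unit productions to eliminate.
TERM: introduce B -> a, A -> h and substitute in every rule of length ≥2.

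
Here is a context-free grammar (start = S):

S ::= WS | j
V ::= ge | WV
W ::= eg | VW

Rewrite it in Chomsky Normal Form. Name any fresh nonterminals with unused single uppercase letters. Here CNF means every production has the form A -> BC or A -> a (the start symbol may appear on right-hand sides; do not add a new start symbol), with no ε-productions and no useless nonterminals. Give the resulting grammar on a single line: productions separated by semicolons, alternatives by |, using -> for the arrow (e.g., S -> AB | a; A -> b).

S -> j | WS; A -> g; B -> e; V -> AB | WV; W -> BA | VW

No ε-productions.
No unit productions to eliminate.
TERM: introduce B -> e, A -> g and substitute in every rule of length ≥2.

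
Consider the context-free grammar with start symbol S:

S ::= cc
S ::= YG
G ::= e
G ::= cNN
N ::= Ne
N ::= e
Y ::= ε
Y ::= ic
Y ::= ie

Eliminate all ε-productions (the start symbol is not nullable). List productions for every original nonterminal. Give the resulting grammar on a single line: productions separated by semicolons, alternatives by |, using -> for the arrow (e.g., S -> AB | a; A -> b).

S -> G | YG | cc; G -> e | cNN; N -> e | Ne; Y -> ic | ie

Nullable set: {Y}.
S -> YG: Y nullable, giving G | YG.
Drop Y -> ε.
Unchanged (no nullable symbols): S -> cc; G -> cNN; G -> e; N -> Ne; N -> e; Y -> ic; Y -> ie.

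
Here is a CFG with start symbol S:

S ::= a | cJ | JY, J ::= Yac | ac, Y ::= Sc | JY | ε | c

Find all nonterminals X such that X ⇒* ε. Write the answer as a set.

Directly nullable (have an ε-rule): {Y}.
Not nullable: J, S — each has a terminal in every rule's right-hand side or depends on a non-nullable symbol.

{Y}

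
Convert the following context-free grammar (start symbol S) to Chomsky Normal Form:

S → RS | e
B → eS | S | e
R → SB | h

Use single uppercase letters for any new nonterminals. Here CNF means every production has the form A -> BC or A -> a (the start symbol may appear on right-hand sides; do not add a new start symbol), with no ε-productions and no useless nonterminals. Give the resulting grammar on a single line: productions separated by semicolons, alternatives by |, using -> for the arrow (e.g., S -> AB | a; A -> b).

No ε-productions.
After unit-elimination: S -> e | RS; B -> e | RS | eS; R -> h | SB.
TERM: introduce A -> e and substitute in every rule of length ≥2.

S -> e | RS; A -> e; B -> e | AS | RS; R -> h | SB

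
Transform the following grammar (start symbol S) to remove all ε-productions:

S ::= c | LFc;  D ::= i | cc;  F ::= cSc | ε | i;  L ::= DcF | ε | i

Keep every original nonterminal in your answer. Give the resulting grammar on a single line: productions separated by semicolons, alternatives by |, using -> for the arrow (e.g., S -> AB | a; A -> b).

Nullable set: {F, L}.
S -> LFc: L, F nullable, giving Fc | LFc | Lc | c.
Drop F -> ε.
Drop L -> ε.
L -> DcF: F nullable, giving Dc | DcF.
Unchanged (no nullable symbols): S -> c; D -> cc; D -> i; F -> cSc; F -> i; L -> i.

S -> c | Fc | Lc | LFc; D -> i | cc; F -> i | cSc; L -> i | Dc | DcF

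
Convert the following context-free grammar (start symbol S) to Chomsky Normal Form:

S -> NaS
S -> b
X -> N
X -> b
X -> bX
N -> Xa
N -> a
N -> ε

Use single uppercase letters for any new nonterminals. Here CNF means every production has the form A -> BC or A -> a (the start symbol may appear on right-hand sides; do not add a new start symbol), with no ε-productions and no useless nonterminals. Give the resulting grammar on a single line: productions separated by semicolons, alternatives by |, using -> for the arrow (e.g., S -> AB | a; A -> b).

Nullable: {N, X}; after ε-elimination: S -> b | aS | NaS; N -> a | Xa; X -> N | b | bX.
After unit-elimination: S -> b | aS | NaS; N -> a | Xa; X -> a | b | Xa | bX.
TERM: introduce A -> a, B -> b and substitute in every rule of length ≥2.
BIN: S -> NAS becomes S -> NC, C -> AS.

S -> b | AS | NC; A -> a; B -> b; C -> AS; N -> a | XA; X -> a | b | BX | XA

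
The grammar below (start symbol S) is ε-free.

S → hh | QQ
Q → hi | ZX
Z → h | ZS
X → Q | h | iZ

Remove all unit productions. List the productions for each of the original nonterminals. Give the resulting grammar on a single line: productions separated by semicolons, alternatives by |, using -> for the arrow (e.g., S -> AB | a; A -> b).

S -> QQ | hh; Q -> ZX | hi; X -> h | ZX | hi | iZ; Z -> h | ZS

Unit productions: X->Q.
Unit pairs (A ⇒* B via units): (X,Q).
S: inherits non-unit rules of {S} → QQ | hh.
Q: inherits non-unit rules of {Q} → ZX | hi.
X: inherits non-unit rules of {Q, X} → ZX | h | hi | iZ.
Z: inherits non-unit rules of {Z} → ZS | h.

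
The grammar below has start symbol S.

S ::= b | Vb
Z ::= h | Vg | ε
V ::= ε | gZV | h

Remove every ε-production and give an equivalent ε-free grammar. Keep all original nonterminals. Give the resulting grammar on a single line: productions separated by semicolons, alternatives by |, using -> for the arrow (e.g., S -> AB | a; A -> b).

Nullable set: {V, Z}.
S -> Vb: V nullable, giving Vb | b.
Drop V -> ε.
V -> gZV: Z, V nullable, giving g | gV | gZ | gZV.
Drop Z -> ε.
Z -> Vg: V nullable, giving Vg | g.
Unchanged (no nullable symbols): S -> b; V -> h; Z -> h.

S -> b | Vb; V -> g | h | gV | gZ | gZV; Z -> g | h | Vg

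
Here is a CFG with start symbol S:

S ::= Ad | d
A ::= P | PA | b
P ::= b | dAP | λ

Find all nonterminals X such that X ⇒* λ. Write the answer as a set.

Directly nullable (have an ε-rule): {P}.
A is nullable via A -> P (every symbol on the right is already known nullable).
Not nullable: S — each has a terminal in every rule's right-hand side or depends on a non-nullable symbol.

{A, P}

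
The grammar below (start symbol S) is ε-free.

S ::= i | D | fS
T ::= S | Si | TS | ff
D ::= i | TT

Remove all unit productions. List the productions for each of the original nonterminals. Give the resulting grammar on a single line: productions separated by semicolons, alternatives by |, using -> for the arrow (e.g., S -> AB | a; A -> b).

S -> i | TT | fS; D -> i | TT; T -> i | Si | TS | TT | fS | ff

Unit productions: S->D, T->S.
Unit pairs (A ⇒* B via units): (S,D), (T,D), (T,S).
S: inherits non-unit rules of {D, S} → TT | fS | i.
D: inherits non-unit rules of {D} → TT | i.
T: inherits non-unit rules of {D, S, T} → Si | TS | TT | fS | ff | i.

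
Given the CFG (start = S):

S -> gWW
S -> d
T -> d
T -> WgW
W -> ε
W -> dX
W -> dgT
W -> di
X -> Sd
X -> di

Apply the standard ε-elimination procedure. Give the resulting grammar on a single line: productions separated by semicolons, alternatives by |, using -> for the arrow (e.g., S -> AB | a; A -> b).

Nullable set: {W}.
S -> gWW: W, W nullable, giving g | gW | gWW.
T -> WgW: W, W nullable, giving Wg | WgW | g | gW.
Drop W -> ε.
Unchanged (no nullable symbols): S -> d; T -> d; W -> dX; W -> dgT; W -> di; X -> Sd; X -> di.

S -> d | g | gW | gWW; T -> d | g | Wg | gW | WgW; W -> dX | di | dgT; X -> Sd | di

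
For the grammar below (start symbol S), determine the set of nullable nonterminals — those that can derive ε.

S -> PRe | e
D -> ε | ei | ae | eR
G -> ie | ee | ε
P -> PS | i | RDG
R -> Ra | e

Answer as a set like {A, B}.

{D, G}

Directly nullable (have an ε-rule): {D, G}.
Not nullable: P, R, S — each has a terminal in every rule's right-hand side or depends on a non-nullable symbol.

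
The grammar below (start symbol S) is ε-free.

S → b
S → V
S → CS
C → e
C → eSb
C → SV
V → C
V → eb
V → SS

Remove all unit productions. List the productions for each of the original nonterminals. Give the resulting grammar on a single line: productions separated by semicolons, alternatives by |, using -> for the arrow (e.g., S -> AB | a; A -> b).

Unit productions: S->V, V->C.
Unit pairs (A ⇒* B via units): (S,C), (S,V), (V,C).
S: inherits non-unit rules of {C, S, V} → CS | SS | SV | b | e | eSb | eb.
C: inherits non-unit rules of {C} → SV | e | eSb.
V: inherits non-unit rules of {C, V} → SS | SV | e | eSb | eb.

S -> b | e | CS | SS | SV | eb | eSb; C -> e | SV | eSb; V -> e | SS | SV | eb | eSb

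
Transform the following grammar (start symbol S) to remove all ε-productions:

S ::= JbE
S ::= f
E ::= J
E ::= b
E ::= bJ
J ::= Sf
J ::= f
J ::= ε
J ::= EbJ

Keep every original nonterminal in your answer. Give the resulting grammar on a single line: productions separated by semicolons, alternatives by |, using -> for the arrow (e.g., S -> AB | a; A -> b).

S -> b | f | Jb | bE | JbE; E -> J | b | bJ; J -> b | f | Eb | Sf | bJ | EbJ

Nullable set: {E, J}.
S -> JbE: J, E nullable, giving Jb | JbE | b | bE.
E -> J: J nullable, giving J.
E -> bJ: J nullable, giving b | bJ.
Drop J -> ε.
J -> EbJ: E, J nullable, giving Eb | EbJ | b | bJ.
Unchanged (no nullable symbols): S -> f; E -> b; J -> Sf; J -> f.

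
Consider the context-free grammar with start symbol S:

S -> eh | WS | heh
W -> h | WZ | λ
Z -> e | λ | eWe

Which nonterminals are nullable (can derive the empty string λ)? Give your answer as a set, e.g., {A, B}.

{W, Z}

Directly nullable (have an ε-rule): {W, Z}.
Not nullable: S — each has a terminal in every rule's right-hand side or depends on a non-nullable symbol.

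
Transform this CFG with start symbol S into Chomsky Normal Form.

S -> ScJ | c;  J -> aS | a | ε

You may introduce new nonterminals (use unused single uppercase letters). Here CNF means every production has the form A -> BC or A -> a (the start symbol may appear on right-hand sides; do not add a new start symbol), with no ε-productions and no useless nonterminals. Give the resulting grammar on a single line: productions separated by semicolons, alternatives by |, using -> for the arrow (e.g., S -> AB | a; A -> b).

S -> c | SB | SC; A -> a; B -> c; C -> BJ; J -> a | AS

Nullable: {J}; after ε-elimination: S -> c | Sc | ScJ; J -> a | aS.
No unit productions to eliminate.
TERM: introduce A -> a, B -> c and substitute in every rule of length ≥2.
BIN: S -> SBJ becomes S -> SC, C -> BJ.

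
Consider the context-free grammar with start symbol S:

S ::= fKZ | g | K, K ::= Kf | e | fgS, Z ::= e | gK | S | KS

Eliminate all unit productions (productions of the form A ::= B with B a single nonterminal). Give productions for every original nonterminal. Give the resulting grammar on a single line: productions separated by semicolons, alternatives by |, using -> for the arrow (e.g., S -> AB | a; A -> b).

Unit productions: S->K, Z->S.
Unit pairs (A ⇒* B via units): (S,K), (Z,K), (Z,S).
S: inherits non-unit rules of {K, S} → Kf | e | fKZ | fgS | g.
K: inherits non-unit rules of {K} → Kf | e | fgS.
Z: inherits non-unit rules of {K, S, Z} → KS | Kf | e | fKZ | fgS | g | gK.

S -> e | g | Kf | fKZ | fgS; K -> e | Kf | fgS; Z -> e | g | KS | Kf | gK | fKZ | fgS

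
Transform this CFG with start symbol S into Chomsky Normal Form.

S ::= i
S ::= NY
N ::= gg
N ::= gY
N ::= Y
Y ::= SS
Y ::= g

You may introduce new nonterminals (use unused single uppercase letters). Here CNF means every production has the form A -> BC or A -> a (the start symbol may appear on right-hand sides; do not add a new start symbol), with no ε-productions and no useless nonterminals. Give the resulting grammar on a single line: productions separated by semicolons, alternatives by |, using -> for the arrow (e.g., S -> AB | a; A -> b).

No ε-productions.
After unit-elimination: S -> i | NY; N -> g | SS | gY | gg; Y -> g | SS.
TERM: introduce A -> g and substitute in every rule of length ≥2.

S -> i | NY; A -> g; N -> g | AA | AY | SS; Y -> g | SS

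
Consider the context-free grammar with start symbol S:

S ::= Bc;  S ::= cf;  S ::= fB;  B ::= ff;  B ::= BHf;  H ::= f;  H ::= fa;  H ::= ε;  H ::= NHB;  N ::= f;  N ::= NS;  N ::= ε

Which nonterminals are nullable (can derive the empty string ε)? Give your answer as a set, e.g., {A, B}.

Directly nullable (have an ε-rule): {H, N}.
Not nullable: B, S — each has a terminal in every rule's right-hand side or depends on a non-nullable symbol.

{H, N}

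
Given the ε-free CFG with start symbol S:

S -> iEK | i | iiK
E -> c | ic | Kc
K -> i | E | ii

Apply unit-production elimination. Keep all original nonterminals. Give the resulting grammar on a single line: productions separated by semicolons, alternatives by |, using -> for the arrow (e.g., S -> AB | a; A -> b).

S -> i | iEK | iiK; E -> c | Kc | ic; K -> c | i | Kc | ic | ii

Unit productions: K->E.
Unit pairs (A ⇒* B via units): (K,E).
S: inherits non-unit rules of {S} → i | iEK | iiK.
E: inherits non-unit rules of {E} → Kc | c | ic.
K: inherits non-unit rules of {E, K} → Kc | c | i | ic | ii.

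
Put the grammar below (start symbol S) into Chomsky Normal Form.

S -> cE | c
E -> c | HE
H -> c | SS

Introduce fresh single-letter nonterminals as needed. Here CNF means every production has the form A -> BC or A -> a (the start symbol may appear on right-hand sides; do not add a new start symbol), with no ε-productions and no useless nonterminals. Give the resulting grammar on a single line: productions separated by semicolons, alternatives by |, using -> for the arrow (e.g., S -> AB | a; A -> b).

No ε-productions.
No unit productions to eliminate.
TERM: introduce A -> c and substitute in every rule of length ≥2.

S -> c | AE; A -> c; E -> c | HE; H -> c | SS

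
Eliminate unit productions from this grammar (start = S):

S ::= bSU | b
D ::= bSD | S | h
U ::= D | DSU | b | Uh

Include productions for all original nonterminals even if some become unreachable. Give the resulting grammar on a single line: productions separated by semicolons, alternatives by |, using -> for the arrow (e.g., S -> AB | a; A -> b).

Unit productions: D->S, U->D.
Unit pairs (A ⇒* B via units): (D,S), (U,D), (U,S).
S: inherits non-unit rules of {S} → b | bSU.
D: inherits non-unit rules of {D, S} → b | bSD | bSU | h.
U: inherits non-unit rules of {D, S, U} → DSU | Uh | b | bSD | bSU | h.

S -> b | bSU; D -> b | h | bSD | bSU; U -> b | h | Uh | DSU | bSD | bSU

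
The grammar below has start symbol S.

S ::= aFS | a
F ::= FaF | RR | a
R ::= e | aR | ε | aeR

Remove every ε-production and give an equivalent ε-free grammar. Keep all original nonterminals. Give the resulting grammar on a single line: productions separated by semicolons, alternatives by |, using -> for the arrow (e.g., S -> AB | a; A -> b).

Nullable set: {F, R}.
S -> aFS: F nullable, giving aFS | aS.
F -> FaF: F, F nullable, giving Fa | FaF | a | aF.
F -> RR: R, R nullable, giving R | RR.
Drop R -> ε.
R -> aR: R nullable, giving a | aR.
R -> aeR: R nullable, giving ae | aeR.
Unchanged (no nullable symbols): S -> a; F -> a; R -> e.

S -> a | aS | aFS; F -> R | a | Fa | RR | aF | FaF; R -> a | e | aR | ae | aeR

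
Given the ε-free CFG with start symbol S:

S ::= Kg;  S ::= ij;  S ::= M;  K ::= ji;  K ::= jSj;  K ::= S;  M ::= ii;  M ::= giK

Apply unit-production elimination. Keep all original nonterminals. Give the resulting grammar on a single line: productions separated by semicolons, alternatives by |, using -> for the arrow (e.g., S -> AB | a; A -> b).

Unit productions: K->S, S->M.
Unit pairs (A ⇒* B via units): (K,M), (K,S), (S,M).
S: inherits non-unit rules of {M, S} → Kg | giK | ii | ij.
K: inherits non-unit rules of {K, M, S} → Kg | giK | ii | ij | jSj | ji.
M: inherits non-unit rules of {M} → giK | ii.

S -> Kg | ii | ij | giK; K -> Kg | ii | ij | ji | giK | jSj; M -> ii | giK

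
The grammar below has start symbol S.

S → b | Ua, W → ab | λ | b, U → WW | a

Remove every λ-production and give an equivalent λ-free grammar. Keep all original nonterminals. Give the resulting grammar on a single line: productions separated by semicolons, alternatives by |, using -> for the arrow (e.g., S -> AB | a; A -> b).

S -> a | b | Ua; U -> W | a | WW; W -> b | ab

Nullable set: {U, W}.
S -> Ua: U nullable, giving Ua | a.
U -> WW: W, W nullable, giving W | WW.
Drop W -> λ.
Unchanged (no nullable symbols): S -> b; U -> a; W -> ab; W -> b.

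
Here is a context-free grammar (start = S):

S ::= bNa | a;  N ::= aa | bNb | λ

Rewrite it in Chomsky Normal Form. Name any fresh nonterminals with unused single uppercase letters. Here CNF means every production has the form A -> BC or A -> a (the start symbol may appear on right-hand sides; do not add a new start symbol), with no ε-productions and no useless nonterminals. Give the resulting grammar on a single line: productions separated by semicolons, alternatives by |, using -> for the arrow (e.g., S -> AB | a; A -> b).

Nullable: {N}; after ε-elimination: S -> a | ba | bNa; N -> aa | bb | bNb.
No unit productions to eliminate.
TERM: introduce A -> a, B -> b and substitute in every rule of length ≥2.
BIN: N -> BNB becomes N -> BC, C -> NB; S -> BNA becomes S -> BD, D -> NA.

S -> a | BA | BD; A -> a; B -> b; C -> NB; D -> NA; N -> AA | BB | BC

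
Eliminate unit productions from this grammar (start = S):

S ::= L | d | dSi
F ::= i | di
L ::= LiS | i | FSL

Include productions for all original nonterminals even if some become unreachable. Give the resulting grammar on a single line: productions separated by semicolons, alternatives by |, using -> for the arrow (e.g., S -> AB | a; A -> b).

Unit productions: S->L.
Unit pairs (A ⇒* B via units): (S,L).
S: inherits non-unit rules of {L, S} → FSL | LiS | d | dSi | i.
F: inherits non-unit rules of {F} → di | i.
L: inherits non-unit rules of {L} → FSL | LiS | i.

S -> d | i | FSL | LiS | dSi; F -> i | di; L -> i | FSL | LiS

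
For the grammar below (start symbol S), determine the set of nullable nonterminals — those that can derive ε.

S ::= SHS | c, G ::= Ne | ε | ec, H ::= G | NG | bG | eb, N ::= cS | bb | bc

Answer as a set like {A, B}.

{G, H}

Directly nullable (have an ε-rule): {G}.
H is nullable via H -> G (every symbol on the right is already known nullable).
Not nullable: N, S — each has a terminal in every rule's right-hand side or depends on a non-nullable symbol.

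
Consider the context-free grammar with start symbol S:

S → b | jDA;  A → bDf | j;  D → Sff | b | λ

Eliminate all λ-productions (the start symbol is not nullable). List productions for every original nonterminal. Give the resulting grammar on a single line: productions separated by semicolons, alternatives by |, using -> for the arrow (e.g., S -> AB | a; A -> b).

S -> b | jA | jDA; A -> j | bf | bDf; D -> b | Sff

Nullable set: {D}.
S -> jDA: D nullable, giving jA | jDA.
A -> bDf: D nullable, giving bDf | bf.
Drop D -> λ.
Unchanged (no nullable symbols): S -> b; A -> j; D -> Sff; D -> b.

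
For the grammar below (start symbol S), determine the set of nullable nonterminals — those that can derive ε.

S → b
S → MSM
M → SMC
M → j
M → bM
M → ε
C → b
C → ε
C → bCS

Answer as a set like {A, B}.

{C, M}

Directly nullable (have an ε-rule): {C, M}.
Not nullable: S — each has a terminal in every rule's right-hand side or depends on a non-nullable symbol.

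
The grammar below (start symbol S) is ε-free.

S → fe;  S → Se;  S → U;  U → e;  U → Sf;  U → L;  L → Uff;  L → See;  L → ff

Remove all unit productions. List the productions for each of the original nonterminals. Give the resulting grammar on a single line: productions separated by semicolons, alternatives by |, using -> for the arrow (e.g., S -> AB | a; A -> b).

S -> e | Se | Sf | fe | ff | See | Uff; L -> ff | See | Uff; U -> e | Sf | ff | See | Uff

Unit productions: S->U, U->L.
Unit pairs (A ⇒* B via units): (S,L), (S,U), (U,L).
S: inherits non-unit rules of {L, S, U} → Se | See | Sf | Uff | e | fe | ff.
L: inherits non-unit rules of {L} → See | Uff | ff.
U: inherits non-unit rules of {L, U} → See | Sf | Uff | e | ff.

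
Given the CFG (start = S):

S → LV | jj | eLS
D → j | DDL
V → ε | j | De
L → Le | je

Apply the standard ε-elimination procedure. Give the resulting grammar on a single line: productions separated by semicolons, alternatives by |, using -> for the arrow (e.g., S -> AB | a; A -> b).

Nullable set: {V}.
S -> LV: V nullable, giving L | LV.
Drop V -> ε.
Unchanged (no nullable symbols): S -> eLS; S -> jj; D -> DDL; D -> j; L -> Le; L -> je; V -> De; V -> j.

S -> L | LV | jj | eLS; D -> j | DDL; L -> Le | je; V -> j | De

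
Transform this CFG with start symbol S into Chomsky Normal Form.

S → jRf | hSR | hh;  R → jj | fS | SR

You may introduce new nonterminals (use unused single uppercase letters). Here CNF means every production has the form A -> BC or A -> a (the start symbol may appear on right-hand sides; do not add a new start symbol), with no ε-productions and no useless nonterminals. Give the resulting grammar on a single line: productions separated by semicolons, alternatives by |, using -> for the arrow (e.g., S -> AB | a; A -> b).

No ε-productions.
No unit productions to eliminate.
TERM: introduce A -> f, C -> h, B -> j and substitute in every rule of length ≥2.
BIN: S -> BRA becomes S -> BD, D -> RA; S -> CSR becomes S -> CE, E -> SR.

S -> BD | CC | CE; A -> f; B -> j; C -> h; D -> RA; E -> SR; R -> AS | BB | SR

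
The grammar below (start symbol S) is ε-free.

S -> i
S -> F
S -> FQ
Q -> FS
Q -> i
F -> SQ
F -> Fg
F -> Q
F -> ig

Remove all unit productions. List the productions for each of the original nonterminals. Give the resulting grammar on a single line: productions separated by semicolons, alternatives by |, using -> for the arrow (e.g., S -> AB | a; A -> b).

S -> i | FQ | FS | Fg | SQ | ig; F -> i | FS | Fg | SQ | ig; Q -> i | FS

Unit productions: F->Q, S->F.
Unit pairs (A ⇒* B via units): (F,Q), (S,F), (S,Q).
S: inherits non-unit rules of {F, Q, S} → FQ | FS | Fg | SQ | i | ig.
F: inherits non-unit rules of {F, Q} → FS | Fg | SQ | i | ig.
Q: inherits non-unit rules of {Q} → FS | i.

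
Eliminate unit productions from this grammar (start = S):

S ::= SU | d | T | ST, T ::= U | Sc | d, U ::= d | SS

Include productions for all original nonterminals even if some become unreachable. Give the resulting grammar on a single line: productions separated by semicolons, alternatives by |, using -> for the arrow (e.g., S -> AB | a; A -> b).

S -> d | SS | ST | SU | Sc; T -> d | SS | Sc; U -> d | SS

Unit productions: S->T, T->U.
Unit pairs (A ⇒* B via units): (S,T), (S,U), (T,U).
S: inherits non-unit rules of {S, T, U} → SS | ST | SU | Sc | d.
T: inherits non-unit rules of {T, U} → SS | Sc | d.
U: inherits non-unit rules of {U} → SS | d.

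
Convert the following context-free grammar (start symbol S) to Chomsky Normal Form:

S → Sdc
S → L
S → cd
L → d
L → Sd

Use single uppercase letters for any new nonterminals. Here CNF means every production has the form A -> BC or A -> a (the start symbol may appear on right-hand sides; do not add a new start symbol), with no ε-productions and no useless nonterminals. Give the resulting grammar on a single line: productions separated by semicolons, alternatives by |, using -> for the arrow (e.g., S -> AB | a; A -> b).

No ε-productions.
After unit-elimination: S -> d | Sd | cd | Sdc; L -> d | Sd.
TERM: introduce B -> c, A -> d and substitute in every rule of length ≥2.
BIN: S -> SAB becomes S -> SC, C -> AB.
Drop unreachable/unproductive: L.

S -> d | BA | SA | SC; A -> d; B -> c; C -> AB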